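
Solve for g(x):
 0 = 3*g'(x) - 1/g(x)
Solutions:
 g(x) = -sqrt(C1 + 6*x)/3
 g(x) = sqrt(C1 + 6*x)/3


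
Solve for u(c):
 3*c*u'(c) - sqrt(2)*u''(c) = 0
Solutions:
 u(c) = C1 + C2*erfi(2^(1/4)*sqrt(3)*c/2)


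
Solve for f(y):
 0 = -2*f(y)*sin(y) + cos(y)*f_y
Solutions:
 f(y) = C1/cos(y)^2


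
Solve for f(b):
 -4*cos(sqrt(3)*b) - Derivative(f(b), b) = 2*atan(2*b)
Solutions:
 f(b) = C1 - 2*b*atan(2*b) + log(4*b^2 + 1)/2 - 4*sqrt(3)*sin(sqrt(3)*b)/3


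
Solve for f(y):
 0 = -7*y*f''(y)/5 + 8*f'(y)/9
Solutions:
 f(y) = C1 + C2*y^(103/63)


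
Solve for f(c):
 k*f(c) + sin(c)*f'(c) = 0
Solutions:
 f(c) = C1*exp(k*(-log(cos(c) - 1) + log(cos(c) + 1))/2)


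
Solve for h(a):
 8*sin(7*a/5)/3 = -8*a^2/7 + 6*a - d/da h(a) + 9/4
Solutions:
 h(a) = C1 - 8*a^3/21 + 3*a^2 + 9*a/4 + 40*cos(7*a/5)/21


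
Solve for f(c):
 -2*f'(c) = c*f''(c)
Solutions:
 f(c) = C1 + C2/c


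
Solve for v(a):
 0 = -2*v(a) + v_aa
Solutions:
 v(a) = C1*exp(-sqrt(2)*a) + C2*exp(sqrt(2)*a)


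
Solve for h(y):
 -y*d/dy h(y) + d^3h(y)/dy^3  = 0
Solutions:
 h(y) = C1 + Integral(C2*airyai(y) + C3*airybi(y), y)


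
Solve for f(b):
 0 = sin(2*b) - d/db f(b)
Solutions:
 f(b) = C1 - cos(2*b)/2


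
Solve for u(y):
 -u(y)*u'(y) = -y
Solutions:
 u(y) = -sqrt(C1 + y^2)
 u(y) = sqrt(C1 + y^2)


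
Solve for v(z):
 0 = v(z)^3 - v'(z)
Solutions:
 v(z) = -sqrt(2)*sqrt(-1/(C1 + z))/2
 v(z) = sqrt(2)*sqrt(-1/(C1 + z))/2


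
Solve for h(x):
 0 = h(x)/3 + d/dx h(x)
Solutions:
 h(x) = C1*exp(-x/3)


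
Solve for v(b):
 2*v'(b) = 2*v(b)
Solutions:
 v(b) = C1*exp(b)


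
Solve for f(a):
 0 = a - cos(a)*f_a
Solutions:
 f(a) = C1 + Integral(a/cos(a), a)


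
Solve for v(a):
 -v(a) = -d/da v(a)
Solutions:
 v(a) = C1*exp(a)


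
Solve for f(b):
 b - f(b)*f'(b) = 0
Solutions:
 f(b) = -sqrt(C1 + b^2)
 f(b) = sqrt(C1 + b^2)


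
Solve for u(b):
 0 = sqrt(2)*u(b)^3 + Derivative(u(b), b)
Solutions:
 u(b) = -sqrt(2)*sqrt(-1/(C1 - sqrt(2)*b))/2
 u(b) = sqrt(2)*sqrt(-1/(C1 - sqrt(2)*b))/2


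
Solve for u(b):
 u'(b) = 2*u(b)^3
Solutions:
 u(b) = -sqrt(2)*sqrt(-1/(C1 + 2*b))/2
 u(b) = sqrt(2)*sqrt(-1/(C1 + 2*b))/2


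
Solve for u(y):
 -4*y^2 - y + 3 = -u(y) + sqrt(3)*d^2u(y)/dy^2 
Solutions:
 u(y) = C1*exp(-3^(3/4)*y/3) + C2*exp(3^(3/4)*y/3) + 4*y^2 + y - 3 + 8*sqrt(3)


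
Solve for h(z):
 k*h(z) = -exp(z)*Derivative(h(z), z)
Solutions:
 h(z) = C1*exp(k*exp(-z))


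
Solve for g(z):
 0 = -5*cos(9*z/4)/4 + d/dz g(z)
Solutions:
 g(z) = C1 + 5*sin(9*z/4)/9


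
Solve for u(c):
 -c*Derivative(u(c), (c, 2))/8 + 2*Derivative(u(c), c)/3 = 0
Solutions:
 u(c) = C1 + C2*c^(19/3)


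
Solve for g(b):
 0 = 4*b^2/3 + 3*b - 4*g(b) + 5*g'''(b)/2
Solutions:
 g(b) = C3*exp(2*5^(2/3)*b/5) + b^2/3 + 3*b/4 + (C1*sin(sqrt(3)*5^(2/3)*b/5) + C2*cos(sqrt(3)*5^(2/3)*b/5))*exp(-5^(2/3)*b/5)


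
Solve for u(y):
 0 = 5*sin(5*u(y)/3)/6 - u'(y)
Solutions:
 -5*y/6 + 3*log(cos(5*u(y)/3) - 1)/10 - 3*log(cos(5*u(y)/3) + 1)/10 = C1


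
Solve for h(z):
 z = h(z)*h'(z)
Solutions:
 h(z) = -sqrt(C1 + z^2)
 h(z) = sqrt(C1 + z^2)


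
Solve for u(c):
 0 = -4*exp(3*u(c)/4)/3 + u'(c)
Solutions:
 u(c) = 4*log(-1/(C1 + 4*c))/3 + 8*log(2)/3
 u(c) = 4*log(2^(2/3)*(-1/(C1 + 4*c))^(1/3)*(-1 - sqrt(3)*I)/2)
 u(c) = 4*log(2^(2/3)*(-1/(C1 + 4*c))^(1/3)*(-1 + sqrt(3)*I)/2)


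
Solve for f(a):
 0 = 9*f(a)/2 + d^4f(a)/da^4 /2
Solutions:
 f(a) = (C1*sin(sqrt(6)*a/2) + C2*cos(sqrt(6)*a/2))*exp(-sqrt(6)*a/2) + (C3*sin(sqrt(6)*a/2) + C4*cos(sqrt(6)*a/2))*exp(sqrt(6)*a/2)


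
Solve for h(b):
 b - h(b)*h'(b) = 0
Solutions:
 h(b) = -sqrt(C1 + b^2)
 h(b) = sqrt(C1 + b^2)


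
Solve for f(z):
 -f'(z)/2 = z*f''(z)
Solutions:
 f(z) = C1 + C2*sqrt(z)


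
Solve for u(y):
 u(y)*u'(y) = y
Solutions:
 u(y) = -sqrt(C1 + y^2)
 u(y) = sqrt(C1 + y^2)


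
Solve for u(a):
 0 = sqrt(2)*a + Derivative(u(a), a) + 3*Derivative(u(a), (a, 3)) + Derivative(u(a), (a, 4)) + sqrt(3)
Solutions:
 u(a) = C1 + C2*exp(a*(-1 + 2^(1/3)/(2*(sqrt(5) + 3)^(1/3)) + 2^(2/3)*(sqrt(5) + 3)^(1/3)/4))*sin(2^(1/3)*sqrt(3)*a*(-2^(1/3)*(sqrt(5) + 3)^(1/3) + 2/(sqrt(5) + 3)^(1/3))/4) + C3*exp(a*(-1 + 2^(1/3)/(2*(sqrt(5) + 3)^(1/3)) + 2^(2/3)*(sqrt(5) + 3)^(1/3)/4))*cos(2^(1/3)*sqrt(3)*a*(-2^(1/3)*(sqrt(5) + 3)^(1/3) + 2/(sqrt(5) + 3)^(1/3))/4) + C4*exp(-a*(2^(1/3)/(sqrt(5) + 3)^(1/3) + 1 + 2^(2/3)*(sqrt(5) + 3)^(1/3)/2)) - sqrt(2)*a^2/2 - sqrt(3)*a


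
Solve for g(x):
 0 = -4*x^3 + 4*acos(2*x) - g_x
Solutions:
 g(x) = C1 - x^4 + 4*x*acos(2*x) - 2*sqrt(1 - 4*x^2)


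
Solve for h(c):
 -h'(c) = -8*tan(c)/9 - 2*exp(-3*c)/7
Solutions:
 h(c) = C1 + 4*log(tan(c)^2 + 1)/9 - 2*exp(-3*c)/21


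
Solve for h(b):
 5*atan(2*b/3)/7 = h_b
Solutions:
 h(b) = C1 + 5*b*atan(2*b/3)/7 - 15*log(4*b^2 + 9)/28


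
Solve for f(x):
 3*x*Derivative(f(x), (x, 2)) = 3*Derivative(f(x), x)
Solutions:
 f(x) = C1 + C2*x^2


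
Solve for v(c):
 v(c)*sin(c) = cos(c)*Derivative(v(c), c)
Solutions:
 v(c) = C1/cos(c)


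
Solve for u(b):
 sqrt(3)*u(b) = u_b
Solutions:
 u(b) = C1*exp(sqrt(3)*b)


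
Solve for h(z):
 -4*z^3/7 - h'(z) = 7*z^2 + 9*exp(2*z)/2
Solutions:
 h(z) = C1 - z^4/7 - 7*z^3/3 - 9*exp(2*z)/4


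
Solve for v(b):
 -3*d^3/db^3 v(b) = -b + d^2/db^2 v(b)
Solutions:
 v(b) = C1 + C2*b + C3*exp(-b/3) + b^3/6 - 3*b^2/2


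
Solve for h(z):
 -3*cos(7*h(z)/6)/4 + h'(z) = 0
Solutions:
 -3*z/4 - 3*log(sin(7*h(z)/6) - 1)/7 + 3*log(sin(7*h(z)/6) + 1)/7 = C1


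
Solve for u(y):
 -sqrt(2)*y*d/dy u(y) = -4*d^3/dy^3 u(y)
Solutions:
 u(y) = C1 + Integral(C2*airyai(sqrt(2)*y/2) + C3*airybi(sqrt(2)*y/2), y)


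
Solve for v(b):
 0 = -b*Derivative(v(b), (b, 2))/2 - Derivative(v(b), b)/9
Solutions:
 v(b) = C1 + C2*b^(7/9)


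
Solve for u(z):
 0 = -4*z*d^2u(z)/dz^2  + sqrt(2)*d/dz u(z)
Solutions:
 u(z) = C1 + C2*z^(sqrt(2)/4 + 1)


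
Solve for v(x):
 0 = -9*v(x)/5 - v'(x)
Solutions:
 v(x) = C1*exp(-9*x/5)


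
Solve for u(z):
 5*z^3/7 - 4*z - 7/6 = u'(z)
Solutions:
 u(z) = C1 + 5*z^4/28 - 2*z^2 - 7*z/6


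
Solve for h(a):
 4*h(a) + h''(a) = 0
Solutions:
 h(a) = C1*sin(2*a) + C2*cos(2*a)


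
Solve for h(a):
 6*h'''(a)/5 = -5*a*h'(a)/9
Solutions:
 h(a) = C1 + Integral(C2*airyai(-10^(2/3)*a/6) + C3*airybi(-10^(2/3)*a/6), a)


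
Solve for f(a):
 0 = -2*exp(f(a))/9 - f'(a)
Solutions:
 f(a) = log(1/(C1 + 2*a)) + 2*log(3)


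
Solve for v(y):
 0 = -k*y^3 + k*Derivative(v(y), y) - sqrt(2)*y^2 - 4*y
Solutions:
 v(y) = C1 + y^4/4 + sqrt(2)*y^3/(3*k) + 2*y^2/k


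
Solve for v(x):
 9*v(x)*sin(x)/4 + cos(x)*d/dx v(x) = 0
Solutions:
 v(x) = C1*cos(x)^(9/4)


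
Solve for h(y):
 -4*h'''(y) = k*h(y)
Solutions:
 h(y) = C1*exp(2^(1/3)*y*(-k)^(1/3)/2) + C2*exp(2^(1/3)*y*(-k)^(1/3)*(-1 + sqrt(3)*I)/4) + C3*exp(-2^(1/3)*y*(-k)^(1/3)*(1 + sqrt(3)*I)/4)


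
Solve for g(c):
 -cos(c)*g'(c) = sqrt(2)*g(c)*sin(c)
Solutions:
 g(c) = C1*cos(c)^(sqrt(2))


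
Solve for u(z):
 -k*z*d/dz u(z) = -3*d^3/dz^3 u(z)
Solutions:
 u(z) = C1 + Integral(C2*airyai(3^(2/3)*k^(1/3)*z/3) + C3*airybi(3^(2/3)*k^(1/3)*z/3), z)


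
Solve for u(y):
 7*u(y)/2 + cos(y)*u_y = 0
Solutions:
 u(y) = C1*(sin(y) - 1)^(7/4)/(sin(y) + 1)^(7/4)


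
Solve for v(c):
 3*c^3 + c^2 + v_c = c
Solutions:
 v(c) = C1 - 3*c^4/4 - c^3/3 + c^2/2


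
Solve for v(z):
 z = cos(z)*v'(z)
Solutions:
 v(z) = C1 + Integral(z/cos(z), z)


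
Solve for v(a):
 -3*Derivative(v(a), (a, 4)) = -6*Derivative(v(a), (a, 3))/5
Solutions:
 v(a) = C1 + C2*a + C3*a^2 + C4*exp(2*a/5)


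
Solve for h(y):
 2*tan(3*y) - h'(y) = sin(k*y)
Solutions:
 h(y) = C1 - Piecewise((-cos(k*y)/k, Ne(k, 0)), (0, True)) - 2*log(cos(3*y))/3


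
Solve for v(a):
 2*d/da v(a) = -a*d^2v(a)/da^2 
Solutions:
 v(a) = C1 + C2/a


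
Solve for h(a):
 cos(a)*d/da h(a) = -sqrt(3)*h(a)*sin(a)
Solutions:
 h(a) = C1*cos(a)^(sqrt(3))


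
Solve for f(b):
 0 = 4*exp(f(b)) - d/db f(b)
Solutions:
 f(b) = log(-1/(C1 + 4*b))


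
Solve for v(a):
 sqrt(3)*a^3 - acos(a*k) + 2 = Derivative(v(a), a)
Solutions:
 v(a) = C1 + sqrt(3)*a^4/4 + 2*a - Piecewise((a*acos(a*k) - sqrt(-a^2*k^2 + 1)/k, Ne(k, 0)), (pi*a/2, True))


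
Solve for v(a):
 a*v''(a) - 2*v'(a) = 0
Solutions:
 v(a) = C1 + C2*a^3


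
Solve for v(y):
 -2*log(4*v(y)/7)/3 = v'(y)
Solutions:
 -3*Integral(1/(-log(_y) - 3*log(2) + log(14)), (_y, v(y)))/2 = C1 - y


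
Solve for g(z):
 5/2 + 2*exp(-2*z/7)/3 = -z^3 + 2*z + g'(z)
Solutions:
 g(z) = C1 + z^4/4 - z^2 + 5*z/2 - 7*exp(-2*z/7)/3


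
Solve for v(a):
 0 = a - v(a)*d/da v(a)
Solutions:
 v(a) = -sqrt(C1 + a^2)
 v(a) = sqrt(C1 + a^2)


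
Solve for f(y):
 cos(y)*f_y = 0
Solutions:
 f(y) = C1


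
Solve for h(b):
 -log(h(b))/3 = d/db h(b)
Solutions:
 li(h(b)) = C1 - b/3


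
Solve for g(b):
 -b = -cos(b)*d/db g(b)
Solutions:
 g(b) = C1 + Integral(b/cos(b), b)


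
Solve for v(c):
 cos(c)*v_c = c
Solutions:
 v(c) = C1 + Integral(c/cos(c), c)


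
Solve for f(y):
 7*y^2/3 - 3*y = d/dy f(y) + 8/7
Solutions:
 f(y) = C1 + 7*y^3/9 - 3*y^2/2 - 8*y/7


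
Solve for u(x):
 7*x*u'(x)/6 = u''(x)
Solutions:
 u(x) = C1 + C2*erfi(sqrt(21)*x/6)


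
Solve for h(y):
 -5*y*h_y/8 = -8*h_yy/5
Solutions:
 h(y) = C1 + C2*erfi(5*sqrt(2)*y/16)


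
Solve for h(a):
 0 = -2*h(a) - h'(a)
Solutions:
 h(a) = C1*exp(-2*a)


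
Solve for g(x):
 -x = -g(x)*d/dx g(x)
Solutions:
 g(x) = -sqrt(C1 + x^2)
 g(x) = sqrt(C1 + x^2)


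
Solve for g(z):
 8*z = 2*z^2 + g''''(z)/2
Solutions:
 g(z) = C1 + C2*z + C3*z^2 + C4*z^3 - z^6/90 + 2*z^5/15


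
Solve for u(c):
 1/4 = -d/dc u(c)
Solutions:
 u(c) = C1 - c/4


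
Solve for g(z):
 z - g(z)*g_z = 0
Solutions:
 g(z) = -sqrt(C1 + z^2)
 g(z) = sqrt(C1 + z^2)


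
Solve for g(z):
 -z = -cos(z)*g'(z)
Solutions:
 g(z) = C1 + Integral(z/cos(z), z)


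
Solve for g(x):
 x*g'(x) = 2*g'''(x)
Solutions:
 g(x) = C1 + Integral(C2*airyai(2^(2/3)*x/2) + C3*airybi(2^(2/3)*x/2), x)


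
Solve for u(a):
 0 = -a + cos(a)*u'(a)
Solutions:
 u(a) = C1 + Integral(a/cos(a), a)


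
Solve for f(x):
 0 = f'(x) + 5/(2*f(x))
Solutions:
 f(x) = -sqrt(C1 - 5*x)
 f(x) = sqrt(C1 - 5*x)


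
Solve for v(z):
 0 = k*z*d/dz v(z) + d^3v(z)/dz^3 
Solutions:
 v(z) = C1 + Integral(C2*airyai(z*(-k)^(1/3)) + C3*airybi(z*(-k)^(1/3)), z)


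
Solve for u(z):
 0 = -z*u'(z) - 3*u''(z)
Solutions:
 u(z) = C1 + C2*erf(sqrt(6)*z/6)


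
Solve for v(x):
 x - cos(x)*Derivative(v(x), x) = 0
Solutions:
 v(x) = C1 + Integral(x/cos(x), x)


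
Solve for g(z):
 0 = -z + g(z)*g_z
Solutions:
 g(z) = -sqrt(C1 + z^2)
 g(z) = sqrt(C1 + z^2)


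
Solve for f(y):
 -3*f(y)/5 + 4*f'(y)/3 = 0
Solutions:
 f(y) = C1*exp(9*y/20)


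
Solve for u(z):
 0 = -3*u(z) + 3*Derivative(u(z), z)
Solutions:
 u(z) = C1*exp(z)


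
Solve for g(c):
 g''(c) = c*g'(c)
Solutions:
 g(c) = C1 + C2*erfi(sqrt(2)*c/2)


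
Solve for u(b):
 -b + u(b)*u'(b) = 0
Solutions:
 u(b) = -sqrt(C1 + b^2)
 u(b) = sqrt(C1 + b^2)


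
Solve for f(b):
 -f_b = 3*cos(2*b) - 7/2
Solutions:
 f(b) = C1 + 7*b/2 - 3*sin(b)*cos(b)


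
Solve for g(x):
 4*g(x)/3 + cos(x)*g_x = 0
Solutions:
 g(x) = C1*(sin(x) - 1)^(2/3)/(sin(x) + 1)^(2/3)


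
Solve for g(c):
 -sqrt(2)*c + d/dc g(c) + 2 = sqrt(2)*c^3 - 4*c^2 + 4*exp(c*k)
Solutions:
 g(c) = C1 + sqrt(2)*c^4/4 - 4*c^3/3 + sqrt(2)*c^2/2 - 2*c + 4*exp(c*k)/k


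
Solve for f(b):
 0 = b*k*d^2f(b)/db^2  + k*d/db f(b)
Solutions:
 f(b) = C1 + C2*log(b)


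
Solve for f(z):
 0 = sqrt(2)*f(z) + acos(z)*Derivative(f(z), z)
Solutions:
 f(z) = C1*exp(-sqrt(2)*Integral(1/acos(z), z))


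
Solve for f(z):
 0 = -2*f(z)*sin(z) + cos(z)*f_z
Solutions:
 f(z) = C1/cos(z)^2


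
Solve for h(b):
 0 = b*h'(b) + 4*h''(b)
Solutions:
 h(b) = C1 + C2*erf(sqrt(2)*b/4)


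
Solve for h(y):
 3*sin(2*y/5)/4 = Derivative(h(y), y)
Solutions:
 h(y) = C1 - 15*cos(2*y/5)/8


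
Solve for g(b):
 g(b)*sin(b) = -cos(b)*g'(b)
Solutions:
 g(b) = C1*cos(b)


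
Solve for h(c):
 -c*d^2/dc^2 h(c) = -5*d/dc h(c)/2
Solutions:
 h(c) = C1 + C2*c^(7/2)


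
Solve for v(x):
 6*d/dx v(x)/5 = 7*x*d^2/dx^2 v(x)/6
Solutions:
 v(x) = C1 + C2*x^(71/35)


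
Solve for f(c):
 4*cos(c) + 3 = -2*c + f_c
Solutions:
 f(c) = C1 + c^2 + 3*c + 4*sin(c)


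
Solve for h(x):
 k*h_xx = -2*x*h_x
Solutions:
 h(x) = C1 + C2*sqrt(k)*erf(x*sqrt(1/k))


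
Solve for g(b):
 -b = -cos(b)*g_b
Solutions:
 g(b) = C1 + Integral(b/cos(b), b)


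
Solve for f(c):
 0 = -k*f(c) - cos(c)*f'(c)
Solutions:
 f(c) = C1*exp(k*(log(sin(c) - 1) - log(sin(c) + 1))/2)


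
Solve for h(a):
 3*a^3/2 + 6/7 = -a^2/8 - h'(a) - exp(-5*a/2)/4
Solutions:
 h(a) = C1 - 3*a^4/8 - a^3/24 - 6*a/7 + exp(-5*a/2)/10


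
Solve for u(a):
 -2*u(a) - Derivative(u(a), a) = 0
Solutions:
 u(a) = C1*exp(-2*a)


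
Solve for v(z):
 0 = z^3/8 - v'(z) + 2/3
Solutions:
 v(z) = C1 + z^4/32 + 2*z/3


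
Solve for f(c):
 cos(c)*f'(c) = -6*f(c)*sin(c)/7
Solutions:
 f(c) = C1*cos(c)^(6/7)


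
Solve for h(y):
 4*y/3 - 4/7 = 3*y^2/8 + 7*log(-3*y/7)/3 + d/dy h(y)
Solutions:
 h(y) = C1 - y^3/8 + 2*y^2/3 - 7*y*log(-y)/3 + y*(-49*log(3) + 37 + 49*log(7))/21


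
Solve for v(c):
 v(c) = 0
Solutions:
 v(c) = 0


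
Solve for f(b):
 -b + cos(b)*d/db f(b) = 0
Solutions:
 f(b) = C1 + Integral(b/cos(b), b)


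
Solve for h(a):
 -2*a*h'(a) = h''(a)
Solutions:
 h(a) = C1 + C2*erf(a)


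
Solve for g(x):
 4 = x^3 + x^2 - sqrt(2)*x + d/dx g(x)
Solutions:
 g(x) = C1 - x^4/4 - x^3/3 + sqrt(2)*x^2/2 + 4*x


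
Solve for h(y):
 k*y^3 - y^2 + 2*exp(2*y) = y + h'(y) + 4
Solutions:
 h(y) = C1 + k*y^4/4 - y^3/3 - y^2/2 - 4*y + exp(2*y)


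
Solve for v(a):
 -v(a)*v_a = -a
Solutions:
 v(a) = -sqrt(C1 + a^2)
 v(a) = sqrt(C1 + a^2)


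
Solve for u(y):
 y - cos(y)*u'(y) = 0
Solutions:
 u(y) = C1 + Integral(y/cos(y), y)


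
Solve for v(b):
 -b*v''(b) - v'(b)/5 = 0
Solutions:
 v(b) = C1 + C2*b^(4/5)


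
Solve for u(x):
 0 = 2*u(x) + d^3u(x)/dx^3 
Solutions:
 u(x) = C3*exp(-2^(1/3)*x) + (C1*sin(2^(1/3)*sqrt(3)*x/2) + C2*cos(2^(1/3)*sqrt(3)*x/2))*exp(2^(1/3)*x/2)


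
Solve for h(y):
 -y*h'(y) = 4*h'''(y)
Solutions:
 h(y) = C1 + Integral(C2*airyai(-2^(1/3)*y/2) + C3*airybi(-2^(1/3)*y/2), y)


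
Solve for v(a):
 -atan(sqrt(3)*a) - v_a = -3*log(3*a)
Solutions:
 v(a) = C1 + 3*a*log(a) - a*atan(sqrt(3)*a) - 3*a + 3*a*log(3) + sqrt(3)*log(3*a^2 + 1)/6


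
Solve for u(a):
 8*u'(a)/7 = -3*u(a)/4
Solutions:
 u(a) = C1*exp(-21*a/32)


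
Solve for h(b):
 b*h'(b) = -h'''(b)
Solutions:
 h(b) = C1 + Integral(C2*airyai(-b) + C3*airybi(-b), b)


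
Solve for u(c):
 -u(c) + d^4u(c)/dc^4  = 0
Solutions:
 u(c) = C1*exp(-c) + C2*exp(c) + C3*sin(c) + C4*cos(c)


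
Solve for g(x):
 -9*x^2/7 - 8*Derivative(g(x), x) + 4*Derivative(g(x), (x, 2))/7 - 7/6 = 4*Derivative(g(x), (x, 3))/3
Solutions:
 g(x) = C1 - 3*x^3/56 - 9*x^2/784 - 773*x/8232 + (C2*sin(sqrt(1167)*x/14) + C3*cos(sqrt(1167)*x/14))*exp(3*x/14)


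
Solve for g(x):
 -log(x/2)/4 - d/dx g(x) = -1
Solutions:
 g(x) = C1 - x*log(x)/4 + x*log(2)/4 + 5*x/4


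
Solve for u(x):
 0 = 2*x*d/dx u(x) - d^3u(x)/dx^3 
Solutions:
 u(x) = C1 + Integral(C2*airyai(2^(1/3)*x) + C3*airybi(2^(1/3)*x), x)


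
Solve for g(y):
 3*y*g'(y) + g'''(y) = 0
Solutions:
 g(y) = C1 + Integral(C2*airyai(-3^(1/3)*y) + C3*airybi(-3^(1/3)*y), y)


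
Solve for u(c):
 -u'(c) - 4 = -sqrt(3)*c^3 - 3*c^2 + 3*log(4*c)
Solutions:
 u(c) = C1 + sqrt(3)*c^4/4 + c^3 - 3*c*log(c) - c*log(64) - c


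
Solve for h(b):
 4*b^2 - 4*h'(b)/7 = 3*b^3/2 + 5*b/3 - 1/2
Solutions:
 h(b) = C1 - 21*b^4/32 + 7*b^3/3 - 35*b^2/24 + 7*b/8


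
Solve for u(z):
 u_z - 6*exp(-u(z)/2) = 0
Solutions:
 u(z) = 2*log(C1 + 3*z)


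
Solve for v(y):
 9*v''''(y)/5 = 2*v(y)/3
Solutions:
 v(y) = C1*exp(-30^(1/4)*y/3) + C2*exp(30^(1/4)*y/3) + C3*sin(30^(1/4)*y/3) + C4*cos(30^(1/4)*y/3)


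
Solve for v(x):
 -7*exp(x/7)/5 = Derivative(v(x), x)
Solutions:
 v(x) = C1 - 49*exp(x/7)/5


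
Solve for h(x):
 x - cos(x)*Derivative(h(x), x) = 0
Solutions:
 h(x) = C1 + Integral(x/cos(x), x)


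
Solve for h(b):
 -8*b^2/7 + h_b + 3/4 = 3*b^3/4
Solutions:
 h(b) = C1 + 3*b^4/16 + 8*b^3/21 - 3*b/4


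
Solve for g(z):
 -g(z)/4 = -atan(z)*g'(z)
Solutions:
 g(z) = C1*exp(Integral(1/atan(z), z)/4)


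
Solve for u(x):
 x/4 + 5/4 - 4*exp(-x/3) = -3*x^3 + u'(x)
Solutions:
 u(x) = C1 + 3*x^4/4 + x^2/8 + 5*x/4 + 12*exp(-x/3)


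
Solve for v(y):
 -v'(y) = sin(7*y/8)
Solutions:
 v(y) = C1 + 8*cos(7*y/8)/7


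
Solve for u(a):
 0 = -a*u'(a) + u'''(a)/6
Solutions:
 u(a) = C1 + Integral(C2*airyai(6^(1/3)*a) + C3*airybi(6^(1/3)*a), a)


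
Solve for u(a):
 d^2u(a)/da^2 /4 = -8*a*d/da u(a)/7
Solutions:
 u(a) = C1 + C2*erf(4*sqrt(7)*a/7)


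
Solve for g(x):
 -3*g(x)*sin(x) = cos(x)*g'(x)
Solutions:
 g(x) = C1*cos(x)^3


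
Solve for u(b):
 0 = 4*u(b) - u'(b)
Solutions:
 u(b) = C1*exp(4*b)


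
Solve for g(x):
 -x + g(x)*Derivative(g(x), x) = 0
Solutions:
 g(x) = -sqrt(C1 + x^2)
 g(x) = sqrt(C1 + x^2)


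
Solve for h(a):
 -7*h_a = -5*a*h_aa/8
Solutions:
 h(a) = C1 + C2*a^(61/5)


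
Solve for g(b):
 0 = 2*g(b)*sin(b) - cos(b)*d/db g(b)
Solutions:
 g(b) = C1/cos(b)^2


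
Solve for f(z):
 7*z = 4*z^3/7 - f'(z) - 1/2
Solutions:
 f(z) = C1 + z^4/7 - 7*z^2/2 - z/2


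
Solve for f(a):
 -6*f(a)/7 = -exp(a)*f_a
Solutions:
 f(a) = C1*exp(-6*exp(-a)/7)


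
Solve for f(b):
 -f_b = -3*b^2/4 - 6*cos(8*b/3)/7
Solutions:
 f(b) = C1 + b^3/4 + 9*sin(8*b/3)/28


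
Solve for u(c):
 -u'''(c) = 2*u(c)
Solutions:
 u(c) = C3*exp(-2^(1/3)*c) + (C1*sin(2^(1/3)*sqrt(3)*c/2) + C2*cos(2^(1/3)*sqrt(3)*c/2))*exp(2^(1/3)*c/2)


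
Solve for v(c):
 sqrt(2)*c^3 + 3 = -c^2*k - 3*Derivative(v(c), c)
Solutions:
 v(c) = C1 - sqrt(2)*c^4/12 - c^3*k/9 - c


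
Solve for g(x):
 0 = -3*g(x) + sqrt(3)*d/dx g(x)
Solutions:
 g(x) = C1*exp(sqrt(3)*x)


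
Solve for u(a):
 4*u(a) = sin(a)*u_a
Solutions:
 u(a) = C1*(cos(a)^2 - 2*cos(a) + 1)/(cos(a)^2 + 2*cos(a) + 1)


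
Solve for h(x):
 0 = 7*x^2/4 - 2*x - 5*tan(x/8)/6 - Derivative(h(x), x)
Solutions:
 h(x) = C1 + 7*x^3/12 - x^2 + 20*log(cos(x/8))/3


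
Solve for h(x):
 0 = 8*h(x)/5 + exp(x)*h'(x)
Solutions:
 h(x) = C1*exp(8*exp(-x)/5)


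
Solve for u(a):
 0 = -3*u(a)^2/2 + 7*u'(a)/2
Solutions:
 u(a) = -7/(C1 + 3*a)


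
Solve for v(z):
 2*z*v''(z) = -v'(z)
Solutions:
 v(z) = C1 + C2*sqrt(z)


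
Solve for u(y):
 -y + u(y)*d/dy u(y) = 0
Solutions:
 u(y) = -sqrt(C1 + y^2)
 u(y) = sqrt(C1 + y^2)


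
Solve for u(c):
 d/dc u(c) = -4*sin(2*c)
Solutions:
 u(c) = C1 + 2*cos(2*c)


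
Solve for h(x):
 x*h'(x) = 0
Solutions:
 h(x) = C1


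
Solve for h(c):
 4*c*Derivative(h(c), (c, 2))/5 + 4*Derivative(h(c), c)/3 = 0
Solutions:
 h(c) = C1 + C2/c^(2/3)


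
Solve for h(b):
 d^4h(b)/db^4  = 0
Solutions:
 h(b) = C1 + C2*b + C3*b^2 + C4*b^3


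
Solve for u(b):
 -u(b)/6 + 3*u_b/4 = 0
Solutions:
 u(b) = C1*exp(2*b/9)


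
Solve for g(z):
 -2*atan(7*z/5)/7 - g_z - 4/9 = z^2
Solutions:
 g(z) = C1 - z^3/3 - 2*z*atan(7*z/5)/7 - 4*z/9 + 5*log(49*z^2 + 25)/49


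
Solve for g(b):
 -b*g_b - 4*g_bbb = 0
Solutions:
 g(b) = C1 + Integral(C2*airyai(-2^(1/3)*b/2) + C3*airybi(-2^(1/3)*b/2), b)


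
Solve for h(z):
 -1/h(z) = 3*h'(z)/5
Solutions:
 h(z) = -sqrt(C1 - 30*z)/3
 h(z) = sqrt(C1 - 30*z)/3


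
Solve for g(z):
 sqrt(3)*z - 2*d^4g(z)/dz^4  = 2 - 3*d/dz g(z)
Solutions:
 g(z) = C1 + C4*exp(2^(2/3)*3^(1/3)*z/2) - sqrt(3)*z^2/6 + 2*z/3 + (C2*sin(2^(2/3)*3^(5/6)*z/4) + C3*cos(2^(2/3)*3^(5/6)*z/4))*exp(-2^(2/3)*3^(1/3)*z/4)


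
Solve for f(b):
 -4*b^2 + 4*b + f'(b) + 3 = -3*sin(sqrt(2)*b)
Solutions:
 f(b) = C1 + 4*b^3/3 - 2*b^2 - 3*b + 3*sqrt(2)*cos(sqrt(2)*b)/2


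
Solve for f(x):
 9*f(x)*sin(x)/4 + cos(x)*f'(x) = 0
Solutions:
 f(x) = C1*cos(x)^(9/4)


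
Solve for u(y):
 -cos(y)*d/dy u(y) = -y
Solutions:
 u(y) = C1 + Integral(y/cos(y), y)


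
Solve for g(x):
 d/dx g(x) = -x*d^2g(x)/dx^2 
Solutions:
 g(x) = C1 + C2*log(x)


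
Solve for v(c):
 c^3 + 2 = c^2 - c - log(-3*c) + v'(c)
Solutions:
 v(c) = C1 + c^4/4 - c^3/3 + c^2/2 + c*log(-c) + c*(1 + log(3))


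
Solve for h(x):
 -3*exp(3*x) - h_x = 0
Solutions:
 h(x) = C1 - exp(3*x)


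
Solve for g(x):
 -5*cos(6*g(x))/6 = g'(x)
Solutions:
 g(x) = -asin((C1 + exp(10*x))/(C1 - exp(10*x)))/6 + pi/6
 g(x) = asin((C1 + exp(10*x))/(C1 - exp(10*x)))/6


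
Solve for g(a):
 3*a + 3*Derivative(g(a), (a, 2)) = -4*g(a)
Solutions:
 g(a) = C1*sin(2*sqrt(3)*a/3) + C2*cos(2*sqrt(3)*a/3) - 3*a/4


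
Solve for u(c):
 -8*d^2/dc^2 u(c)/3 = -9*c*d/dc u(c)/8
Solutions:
 u(c) = C1 + C2*erfi(3*sqrt(6)*c/16)


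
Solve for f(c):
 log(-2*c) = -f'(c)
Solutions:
 f(c) = C1 - c*log(-c) + c*(1 - log(2))


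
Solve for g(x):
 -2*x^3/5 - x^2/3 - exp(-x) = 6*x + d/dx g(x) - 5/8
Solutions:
 g(x) = C1 - x^4/10 - x^3/9 - 3*x^2 + 5*x/8 + exp(-x)


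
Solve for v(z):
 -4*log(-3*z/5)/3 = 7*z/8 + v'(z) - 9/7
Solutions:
 v(z) = C1 - 7*z^2/16 - 4*z*log(-z)/3 + z*(-28*log(3) + 28*log(5) + 55)/21


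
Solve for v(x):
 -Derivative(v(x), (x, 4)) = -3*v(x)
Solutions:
 v(x) = C1*exp(-3^(1/4)*x) + C2*exp(3^(1/4)*x) + C3*sin(3^(1/4)*x) + C4*cos(3^(1/4)*x)


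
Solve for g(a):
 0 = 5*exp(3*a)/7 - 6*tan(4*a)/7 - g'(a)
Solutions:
 g(a) = C1 + 5*exp(3*a)/21 + 3*log(cos(4*a))/14


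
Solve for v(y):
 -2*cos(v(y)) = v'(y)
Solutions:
 v(y) = pi - asin((C1 + exp(4*y))/(C1 - exp(4*y)))
 v(y) = asin((C1 + exp(4*y))/(C1 - exp(4*y)))


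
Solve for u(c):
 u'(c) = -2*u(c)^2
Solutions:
 u(c) = 1/(C1 + 2*c)


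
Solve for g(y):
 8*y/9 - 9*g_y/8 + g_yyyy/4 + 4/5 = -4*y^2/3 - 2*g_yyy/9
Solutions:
 g(y) = C1 + C2*exp(-y*(128*2^(2/3)/(243*sqrt(519153) + 175099)^(1/3) + 32 + 2^(1/3)*(243*sqrt(519153) + 175099)^(1/3))/108)*sin(2^(1/3)*sqrt(3)*y*(-(243*sqrt(519153) + 175099)^(1/3) + 128*2^(1/3)/(243*sqrt(519153) + 175099)^(1/3))/108) + C3*exp(-y*(128*2^(2/3)/(243*sqrt(519153) + 175099)^(1/3) + 32 + 2^(1/3)*(243*sqrt(519153) + 175099)^(1/3))/108)*cos(2^(1/3)*sqrt(3)*y*(-(243*sqrt(519153) + 175099)^(1/3) + 128*2^(1/3)/(243*sqrt(519153) + 175099)^(1/3))/108) + C4*exp(y*(-16 + 128*2^(2/3)/(243*sqrt(519153) + 175099)^(1/3) + 2^(1/3)*(243*sqrt(519153) + 175099)^(1/3))/54) + 32*y^3/81 + 32*y^2/81 + 12896*y/10935


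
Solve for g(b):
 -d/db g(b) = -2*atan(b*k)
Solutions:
 g(b) = C1 + 2*Piecewise((b*atan(b*k) - log(b^2*k^2 + 1)/(2*k), Ne(k, 0)), (0, True))


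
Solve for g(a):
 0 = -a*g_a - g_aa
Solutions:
 g(a) = C1 + C2*erf(sqrt(2)*a/2)


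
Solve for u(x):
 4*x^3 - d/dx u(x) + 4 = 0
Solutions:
 u(x) = C1 + x^4 + 4*x


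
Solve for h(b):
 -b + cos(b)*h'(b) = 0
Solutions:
 h(b) = C1 + Integral(b/cos(b), b)


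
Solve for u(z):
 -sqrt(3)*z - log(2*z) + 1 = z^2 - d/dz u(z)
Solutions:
 u(z) = C1 + z^3/3 + sqrt(3)*z^2/2 + z*log(z) - 2*z + z*log(2)


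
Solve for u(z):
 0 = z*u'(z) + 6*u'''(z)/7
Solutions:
 u(z) = C1 + Integral(C2*airyai(-6^(2/3)*7^(1/3)*z/6) + C3*airybi(-6^(2/3)*7^(1/3)*z/6), z)


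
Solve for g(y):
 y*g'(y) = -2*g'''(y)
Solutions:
 g(y) = C1 + Integral(C2*airyai(-2^(2/3)*y/2) + C3*airybi(-2^(2/3)*y/2), y)


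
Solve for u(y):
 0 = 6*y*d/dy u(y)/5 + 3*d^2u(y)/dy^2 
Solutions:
 u(y) = C1 + C2*erf(sqrt(5)*y/5)


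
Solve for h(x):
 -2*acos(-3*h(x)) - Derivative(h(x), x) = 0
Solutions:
 Integral(1/acos(-3*_y), (_y, h(x))) = C1 - 2*x


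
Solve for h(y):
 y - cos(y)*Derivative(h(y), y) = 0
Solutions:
 h(y) = C1 + Integral(y/cos(y), y)


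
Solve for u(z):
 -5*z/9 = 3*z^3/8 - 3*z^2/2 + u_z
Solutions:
 u(z) = C1 - 3*z^4/32 + z^3/2 - 5*z^2/18


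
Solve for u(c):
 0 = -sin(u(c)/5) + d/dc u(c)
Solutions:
 -c + 5*log(cos(u(c)/5) - 1)/2 - 5*log(cos(u(c)/5) + 1)/2 = C1


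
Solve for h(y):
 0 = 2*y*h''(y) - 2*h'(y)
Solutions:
 h(y) = C1 + C2*y^2


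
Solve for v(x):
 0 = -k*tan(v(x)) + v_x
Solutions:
 v(x) = pi - asin(C1*exp(k*x))
 v(x) = asin(C1*exp(k*x))


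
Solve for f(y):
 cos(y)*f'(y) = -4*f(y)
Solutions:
 f(y) = C1*(sin(y)^2 - 2*sin(y) + 1)/(sin(y)^2 + 2*sin(y) + 1)


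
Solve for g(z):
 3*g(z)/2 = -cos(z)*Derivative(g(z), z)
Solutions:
 g(z) = C1*(sin(z) - 1)^(3/4)/(sin(z) + 1)^(3/4)


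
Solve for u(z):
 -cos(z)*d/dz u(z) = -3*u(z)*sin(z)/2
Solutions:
 u(z) = C1/cos(z)^(3/2)


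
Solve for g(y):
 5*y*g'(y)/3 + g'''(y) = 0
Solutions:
 g(y) = C1 + Integral(C2*airyai(-3^(2/3)*5^(1/3)*y/3) + C3*airybi(-3^(2/3)*5^(1/3)*y/3), y)


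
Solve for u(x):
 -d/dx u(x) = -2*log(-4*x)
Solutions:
 u(x) = C1 + 2*x*log(-x) + 2*x*(-1 + 2*log(2))


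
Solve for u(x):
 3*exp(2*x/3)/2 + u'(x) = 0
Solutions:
 u(x) = C1 - 9*exp(2*x/3)/4


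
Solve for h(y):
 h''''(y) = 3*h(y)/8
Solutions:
 h(y) = C1*exp(-6^(1/4)*y/2) + C2*exp(6^(1/4)*y/2) + C3*sin(6^(1/4)*y/2) + C4*cos(6^(1/4)*y/2)


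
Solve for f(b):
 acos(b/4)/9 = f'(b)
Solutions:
 f(b) = C1 + b*acos(b/4)/9 - sqrt(16 - b^2)/9


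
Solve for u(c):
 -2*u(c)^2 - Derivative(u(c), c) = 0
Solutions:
 u(c) = 1/(C1 + 2*c)


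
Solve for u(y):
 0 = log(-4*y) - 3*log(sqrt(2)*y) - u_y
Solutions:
 u(y) = C1 - 2*y*log(y) + y*(log(2)/2 + 2 + I*pi)


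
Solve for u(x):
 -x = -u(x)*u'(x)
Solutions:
 u(x) = -sqrt(C1 + x^2)
 u(x) = sqrt(C1 + x^2)


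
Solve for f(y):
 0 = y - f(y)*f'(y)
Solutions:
 f(y) = -sqrt(C1 + y^2)
 f(y) = sqrt(C1 + y^2)


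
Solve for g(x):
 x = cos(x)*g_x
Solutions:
 g(x) = C1 + Integral(x/cos(x), x)


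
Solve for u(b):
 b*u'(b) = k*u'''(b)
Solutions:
 u(b) = C1 + Integral(C2*airyai(b*(1/k)^(1/3)) + C3*airybi(b*(1/k)^(1/3)), b)


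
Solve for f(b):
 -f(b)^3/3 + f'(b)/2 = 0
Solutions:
 f(b) = -sqrt(6)*sqrt(-1/(C1 + 2*b))/2
 f(b) = sqrt(6)*sqrt(-1/(C1 + 2*b))/2


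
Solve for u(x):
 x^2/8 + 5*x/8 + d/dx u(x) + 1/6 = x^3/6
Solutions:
 u(x) = C1 + x^4/24 - x^3/24 - 5*x^2/16 - x/6


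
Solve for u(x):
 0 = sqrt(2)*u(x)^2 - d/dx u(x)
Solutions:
 u(x) = -1/(C1 + sqrt(2)*x)


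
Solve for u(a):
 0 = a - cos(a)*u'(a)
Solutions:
 u(a) = C1 + Integral(a/cos(a), a)


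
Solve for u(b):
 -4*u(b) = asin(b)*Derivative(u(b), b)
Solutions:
 u(b) = C1*exp(-4*Integral(1/asin(b), b))


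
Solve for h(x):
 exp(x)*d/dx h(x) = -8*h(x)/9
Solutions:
 h(x) = C1*exp(8*exp(-x)/9)


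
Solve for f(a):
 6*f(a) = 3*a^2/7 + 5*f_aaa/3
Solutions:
 f(a) = C3*exp(18^(1/3)*5^(2/3)*a/5) + a^2/14 + (C1*sin(3*2^(1/3)*3^(1/6)*5^(2/3)*a/10) + C2*cos(3*2^(1/3)*3^(1/6)*5^(2/3)*a/10))*exp(-18^(1/3)*5^(2/3)*a/10)


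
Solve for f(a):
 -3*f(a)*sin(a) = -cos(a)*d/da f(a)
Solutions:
 f(a) = C1/cos(a)^3


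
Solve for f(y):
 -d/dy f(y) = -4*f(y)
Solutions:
 f(y) = C1*exp(4*y)


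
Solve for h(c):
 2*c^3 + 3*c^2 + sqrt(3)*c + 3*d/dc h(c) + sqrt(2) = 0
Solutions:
 h(c) = C1 - c^4/6 - c^3/3 - sqrt(3)*c^2/6 - sqrt(2)*c/3


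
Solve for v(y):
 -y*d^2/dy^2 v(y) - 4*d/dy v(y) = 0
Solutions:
 v(y) = C1 + C2/y^3


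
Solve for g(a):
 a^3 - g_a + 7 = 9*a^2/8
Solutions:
 g(a) = C1 + a^4/4 - 3*a^3/8 + 7*a


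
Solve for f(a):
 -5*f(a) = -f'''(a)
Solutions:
 f(a) = C3*exp(5^(1/3)*a) + (C1*sin(sqrt(3)*5^(1/3)*a/2) + C2*cos(sqrt(3)*5^(1/3)*a/2))*exp(-5^(1/3)*a/2)


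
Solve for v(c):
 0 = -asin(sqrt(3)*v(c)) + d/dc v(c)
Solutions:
 Integral(1/asin(sqrt(3)*_y), (_y, v(c))) = C1 + c


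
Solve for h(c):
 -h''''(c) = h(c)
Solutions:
 h(c) = (C1*sin(sqrt(2)*c/2) + C2*cos(sqrt(2)*c/2))*exp(-sqrt(2)*c/2) + (C3*sin(sqrt(2)*c/2) + C4*cos(sqrt(2)*c/2))*exp(sqrt(2)*c/2)


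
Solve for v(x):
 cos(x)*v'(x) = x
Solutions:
 v(x) = C1 + Integral(x/cos(x), x)


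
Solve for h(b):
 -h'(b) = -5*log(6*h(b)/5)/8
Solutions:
 8*Integral(1/(-log(_y) - log(6) + log(5)), (_y, h(b)))/5 = C1 - b


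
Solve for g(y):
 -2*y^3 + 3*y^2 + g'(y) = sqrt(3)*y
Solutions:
 g(y) = C1 + y^4/2 - y^3 + sqrt(3)*y^2/2


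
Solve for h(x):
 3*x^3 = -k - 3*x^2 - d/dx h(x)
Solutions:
 h(x) = C1 - k*x - 3*x^4/4 - x^3


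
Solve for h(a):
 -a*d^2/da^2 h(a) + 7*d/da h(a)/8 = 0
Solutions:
 h(a) = C1 + C2*a^(15/8)


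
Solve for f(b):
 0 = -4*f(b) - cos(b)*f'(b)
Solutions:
 f(b) = C1*(sin(b)^2 - 2*sin(b) + 1)/(sin(b)^2 + 2*sin(b) + 1)


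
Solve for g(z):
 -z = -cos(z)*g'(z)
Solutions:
 g(z) = C1 + Integral(z/cos(z), z)


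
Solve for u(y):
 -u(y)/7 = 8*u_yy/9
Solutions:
 u(y) = C1*sin(3*sqrt(14)*y/28) + C2*cos(3*sqrt(14)*y/28)


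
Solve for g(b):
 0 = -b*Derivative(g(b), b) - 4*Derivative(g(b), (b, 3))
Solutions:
 g(b) = C1 + Integral(C2*airyai(-2^(1/3)*b/2) + C3*airybi(-2^(1/3)*b/2), b)


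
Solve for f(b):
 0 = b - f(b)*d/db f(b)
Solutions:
 f(b) = -sqrt(C1 + b^2)
 f(b) = sqrt(C1 + b^2)


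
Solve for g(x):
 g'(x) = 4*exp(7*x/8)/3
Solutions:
 g(x) = C1 + 32*exp(7*x/8)/21


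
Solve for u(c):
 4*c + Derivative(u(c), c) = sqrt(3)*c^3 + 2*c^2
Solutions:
 u(c) = C1 + sqrt(3)*c^4/4 + 2*c^3/3 - 2*c^2


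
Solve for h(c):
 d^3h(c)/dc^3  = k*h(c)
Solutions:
 h(c) = C1*exp(c*k^(1/3)) + C2*exp(c*k^(1/3)*(-1 + sqrt(3)*I)/2) + C3*exp(-c*k^(1/3)*(1 + sqrt(3)*I)/2)


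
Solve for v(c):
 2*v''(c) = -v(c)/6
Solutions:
 v(c) = C1*sin(sqrt(3)*c/6) + C2*cos(sqrt(3)*c/6)


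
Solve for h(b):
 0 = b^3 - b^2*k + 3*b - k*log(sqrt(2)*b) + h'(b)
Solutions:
 h(b) = C1 - b^4/4 + b^3*k/3 - 3*b^2/2 + b*k*log(b) - b*k + b*k*log(2)/2


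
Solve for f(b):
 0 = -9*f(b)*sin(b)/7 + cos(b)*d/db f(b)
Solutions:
 f(b) = C1/cos(b)^(9/7)


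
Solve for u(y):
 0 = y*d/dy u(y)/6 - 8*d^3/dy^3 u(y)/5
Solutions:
 u(y) = C1 + Integral(C2*airyai(5^(1/3)*6^(2/3)*y/12) + C3*airybi(5^(1/3)*6^(2/3)*y/12), y)


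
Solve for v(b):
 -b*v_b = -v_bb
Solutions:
 v(b) = C1 + C2*erfi(sqrt(2)*b/2)


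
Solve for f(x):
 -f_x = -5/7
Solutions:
 f(x) = C1 + 5*x/7


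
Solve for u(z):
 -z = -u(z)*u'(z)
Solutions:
 u(z) = -sqrt(C1 + z^2)
 u(z) = sqrt(C1 + z^2)


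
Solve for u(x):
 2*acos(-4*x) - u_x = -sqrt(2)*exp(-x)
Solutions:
 u(x) = C1 + 2*x*acos(-4*x) + sqrt(1 - 16*x^2)/2 - sqrt(2)*exp(-x)


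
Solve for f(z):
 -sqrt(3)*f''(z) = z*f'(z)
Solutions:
 f(z) = C1 + C2*erf(sqrt(2)*3^(3/4)*z/6)


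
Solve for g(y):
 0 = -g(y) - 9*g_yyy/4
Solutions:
 g(y) = C3*exp(-2^(2/3)*3^(1/3)*y/3) + (C1*sin(2^(2/3)*3^(5/6)*y/6) + C2*cos(2^(2/3)*3^(5/6)*y/6))*exp(2^(2/3)*3^(1/3)*y/6)


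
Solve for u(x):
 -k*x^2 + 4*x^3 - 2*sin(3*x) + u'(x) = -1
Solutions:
 u(x) = C1 + k*x^3/3 - x^4 - x - 2*cos(3*x)/3


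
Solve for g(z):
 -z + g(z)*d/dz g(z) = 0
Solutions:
 g(z) = -sqrt(C1 + z^2)
 g(z) = sqrt(C1 + z^2)


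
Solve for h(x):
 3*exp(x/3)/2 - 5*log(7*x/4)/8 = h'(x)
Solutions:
 h(x) = C1 - 5*x*log(x)/8 + 5*x*(-log(7) + 1 + 2*log(2))/8 + 9*exp(x/3)/2


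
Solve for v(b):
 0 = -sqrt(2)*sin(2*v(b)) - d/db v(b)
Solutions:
 v(b) = pi - acos((-C1 - exp(4*sqrt(2)*b))/(C1 - exp(4*sqrt(2)*b)))/2
 v(b) = acos((-C1 - exp(4*sqrt(2)*b))/(C1 - exp(4*sqrt(2)*b)))/2


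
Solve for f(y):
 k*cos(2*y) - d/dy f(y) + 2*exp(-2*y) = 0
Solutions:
 f(y) = C1 + k*sin(2*y)/2 - exp(-2*y)


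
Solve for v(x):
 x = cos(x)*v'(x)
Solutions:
 v(x) = C1 + Integral(x/cos(x), x)


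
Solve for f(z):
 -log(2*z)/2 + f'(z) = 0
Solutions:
 f(z) = C1 + z*log(z)/2 - z/2 + z*log(2)/2


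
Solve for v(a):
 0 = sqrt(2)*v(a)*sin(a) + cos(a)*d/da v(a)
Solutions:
 v(a) = C1*cos(a)^(sqrt(2))


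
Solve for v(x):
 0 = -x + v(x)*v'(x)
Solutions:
 v(x) = -sqrt(C1 + x^2)
 v(x) = sqrt(C1 + x^2)


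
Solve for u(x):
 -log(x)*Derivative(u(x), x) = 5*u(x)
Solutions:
 u(x) = C1*exp(-5*li(x))


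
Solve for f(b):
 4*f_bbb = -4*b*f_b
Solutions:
 f(b) = C1 + Integral(C2*airyai(-b) + C3*airybi(-b), b)


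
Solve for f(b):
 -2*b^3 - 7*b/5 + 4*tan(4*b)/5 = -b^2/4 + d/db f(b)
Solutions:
 f(b) = C1 - b^4/2 + b^3/12 - 7*b^2/10 - log(cos(4*b))/5


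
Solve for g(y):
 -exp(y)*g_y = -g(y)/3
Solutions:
 g(y) = C1*exp(-exp(-y)/3)


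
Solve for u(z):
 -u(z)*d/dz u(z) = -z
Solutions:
 u(z) = -sqrt(C1 + z^2)
 u(z) = sqrt(C1 + z^2)


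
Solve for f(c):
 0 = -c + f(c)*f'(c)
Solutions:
 f(c) = -sqrt(C1 + c^2)
 f(c) = sqrt(C1 + c^2)


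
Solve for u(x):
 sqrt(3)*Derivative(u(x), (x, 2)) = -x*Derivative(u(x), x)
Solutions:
 u(x) = C1 + C2*erf(sqrt(2)*3^(3/4)*x/6)


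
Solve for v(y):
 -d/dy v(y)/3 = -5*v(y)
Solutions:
 v(y) = C1*exp(15*y)


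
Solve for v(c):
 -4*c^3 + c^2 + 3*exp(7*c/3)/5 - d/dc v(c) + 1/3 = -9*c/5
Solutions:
 v(c) = C1 - c^4 + c^3/3 + 9*c^2/10 + c/3 + 9*exp(7*c/3)/35


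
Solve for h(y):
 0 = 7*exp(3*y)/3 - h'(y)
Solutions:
 h(y) = C1 + 7*exp(3*y)/9


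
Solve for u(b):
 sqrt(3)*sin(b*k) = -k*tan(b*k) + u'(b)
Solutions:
 u(b) = C1 + k*Piecewise((-log(cos(b*k))/k, Ne(k, 0)), (0, True)) + sqrt(3)*Piecewise((-cos(b*k)/k, Ne(k, 0)), (0, True))


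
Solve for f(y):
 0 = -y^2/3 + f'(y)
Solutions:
 f(y) = C1 + y^3/9


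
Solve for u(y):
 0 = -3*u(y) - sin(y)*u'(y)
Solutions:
 u(y) = C1*(cos(y) + 1)^(3/2)/(cos(y) - 1)^(3/2)


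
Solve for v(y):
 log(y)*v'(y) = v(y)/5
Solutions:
 v(y) = C1*exp(li(y)/5)


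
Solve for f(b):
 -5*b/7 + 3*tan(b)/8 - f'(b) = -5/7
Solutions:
 f(b) = C1 - 5*b^2/14 + 5*b/7 - 3*log(cos(b))/8


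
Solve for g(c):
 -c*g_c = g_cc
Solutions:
 g(c) = C1 + C2*erf(sqrt(2)*c/2)


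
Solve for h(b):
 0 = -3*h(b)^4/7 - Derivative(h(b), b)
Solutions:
 h(b) = 7^(1/3)*(1/(C1 + 9*b))^(1/3)
 h(b) = 7^(1/3)*(-3^(2/3) - 3*3^(1/6)*I)*(1/(C1 + 3*b))^(1/3)/6
 h(b) = 7^(1/3)*(-3^(2/3) + 3*3^(1/6)*I)*(1/(C1 + 3*b))^(1/3)/6


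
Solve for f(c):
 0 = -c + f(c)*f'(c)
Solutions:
 f(c) = -sqrt(C1 + c^2)
 f(c) = sqrt(C1 + c^2)


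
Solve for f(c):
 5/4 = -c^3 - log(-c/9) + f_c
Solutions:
 f(c) = C1 + c^4/4 + c*log(-c) + c*(1/4 - 2*log(3))


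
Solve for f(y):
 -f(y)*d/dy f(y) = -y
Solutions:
 f(y) = -sqrt(C1 + y^2)
 f(y) = sqrt(C1 + y^2)


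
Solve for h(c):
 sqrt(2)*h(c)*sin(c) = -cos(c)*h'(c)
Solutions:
 h(c) = C1*cos(c)^(sqrt(2))


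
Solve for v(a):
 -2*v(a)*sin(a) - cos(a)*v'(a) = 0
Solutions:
 v(a) = C1*cos(a)^2


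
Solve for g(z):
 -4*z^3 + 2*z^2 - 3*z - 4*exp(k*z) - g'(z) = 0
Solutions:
 g(z) = C1 - z^4 + 2*z^3/3 - 3*z^2/2 - 4*exp(k*z)/k


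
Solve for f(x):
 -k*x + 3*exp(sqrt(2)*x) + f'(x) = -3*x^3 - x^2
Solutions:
 f(x) = C1 + k*x^2/2 - 3*x^4/4 - x^3/3 - 3*sqrt(2)*exp(sqrt(2)*x)/2


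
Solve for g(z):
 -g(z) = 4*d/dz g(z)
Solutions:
 g(z) = C1*exp(-z/4)


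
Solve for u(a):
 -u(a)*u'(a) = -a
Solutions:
 u(a) = -sqrt(C1 + a^2)
 u(a) = sqrt(C1 + a^2)


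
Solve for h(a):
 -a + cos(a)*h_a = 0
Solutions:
 h(a) = C1 + Integral(a/cos(a), a)


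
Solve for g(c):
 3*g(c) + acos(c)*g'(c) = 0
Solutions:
 g(c) = C1*exp(-3*Integral(1/acos(c), c))


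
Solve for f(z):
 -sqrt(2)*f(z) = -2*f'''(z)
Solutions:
 f(z) = C3*exp(2^(5/6)*z/2) + (C1*sin(2^(5/6)*sqrt(3)*z/4) + C2*cos(2^(5/6)*sqrt(3)*z/4))*exp(-2^(5/6)*z/4)


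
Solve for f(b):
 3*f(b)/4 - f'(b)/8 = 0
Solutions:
 f(b) = C1*exp(6*b)


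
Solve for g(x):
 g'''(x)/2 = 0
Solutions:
 g(x) = C1 + C2*x + C3*x^2


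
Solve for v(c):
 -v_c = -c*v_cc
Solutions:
 v(c) = C1 + C2*c^2


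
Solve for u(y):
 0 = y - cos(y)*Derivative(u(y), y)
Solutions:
 u(y) = C1 + Integral(y/cos(y), y)


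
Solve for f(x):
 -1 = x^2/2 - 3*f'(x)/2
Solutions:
 f(x) = C1 + x^3/9 + 2*x/3


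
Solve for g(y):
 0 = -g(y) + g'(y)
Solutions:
 g(y) = C1*exp(y)


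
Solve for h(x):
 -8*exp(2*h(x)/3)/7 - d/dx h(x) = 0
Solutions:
 h(x) = 3*log(-sqrt(-1/(C1 - 8*x))) - 3*log(2) + 3*log(42)/2
 h(x) = 3*log(-1/(C1 - 8*x))/2 - 3*log(2) + 3*log(42)/2


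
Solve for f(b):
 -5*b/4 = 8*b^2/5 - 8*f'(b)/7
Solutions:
 f(b) = C1 + 7*b^3/15 + 35*b^2/64


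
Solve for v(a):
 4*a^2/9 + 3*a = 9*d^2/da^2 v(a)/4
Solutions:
 v(a) = C1 + C2*a + 4*a^4/243 + 2*a^3/9


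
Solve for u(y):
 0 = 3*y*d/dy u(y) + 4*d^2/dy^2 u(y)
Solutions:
 u(y) = C1 + C2*erf(sqrt(6)*y/4)


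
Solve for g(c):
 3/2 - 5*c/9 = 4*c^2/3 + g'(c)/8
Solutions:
 g(c) = C1 - 32*c^3/9 - 20*c^2/9 + 12*c


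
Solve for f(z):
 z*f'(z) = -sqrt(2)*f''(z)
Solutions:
 f(z) = C1 + C2*erf(2^(1/4)*z/2)


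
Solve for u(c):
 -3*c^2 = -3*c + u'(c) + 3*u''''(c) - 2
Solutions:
 u(c) = C1 + C4*exp(-3^(2/3)*c/3) - c^3 + 3*c^2/2 + 2*c + (C2*sin(3^(1/6)*c/2) + C3*cos(3^(1/6)*c/2))*exp(3^(2/3)*c/6)


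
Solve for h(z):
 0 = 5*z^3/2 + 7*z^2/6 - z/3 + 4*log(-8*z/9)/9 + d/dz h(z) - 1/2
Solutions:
 h(z) = C1 - 5*z^4/8 - 7*z^3/18 + z^2/6 - 4*z*log(-z)/9 + z*(-24*log(2) + 17 + 16*log(3))/18


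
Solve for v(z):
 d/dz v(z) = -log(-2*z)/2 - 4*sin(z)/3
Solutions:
 v(z) = C1 - z*log(-z)/2 - z*log(2)/2 + z/2 + 4*cos(z)/3


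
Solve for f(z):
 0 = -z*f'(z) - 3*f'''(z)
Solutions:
 f(z) = C1 + Integral(C2*airyai(-3^(2/3)*z/3) + C3*airybi(-3^(2/3)*z/3), z)


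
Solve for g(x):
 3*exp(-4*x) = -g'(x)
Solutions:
 g(x) = C1 + 3*exp(-4*x)/4


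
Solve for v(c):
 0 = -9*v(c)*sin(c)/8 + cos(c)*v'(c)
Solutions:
 v(c) = C1/cos(c)^(9/8)


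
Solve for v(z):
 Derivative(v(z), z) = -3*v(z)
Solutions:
 v(z) = C1*exp(-3*z)


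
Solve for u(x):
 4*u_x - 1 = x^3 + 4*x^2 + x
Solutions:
 u(x) = C1 + x^4/16 + x^3/3 + x^2/8 + x/4


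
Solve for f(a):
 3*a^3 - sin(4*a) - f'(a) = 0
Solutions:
 f(a) = C1 + 3*a^4/4 + cos(4*a)/4


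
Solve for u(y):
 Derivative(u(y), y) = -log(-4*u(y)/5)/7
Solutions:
 7*Integral(1/(log(-_y) - log(5) + 2*log(2)), (_y, u(y))) = C1 - y


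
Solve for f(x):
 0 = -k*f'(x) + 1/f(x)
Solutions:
 f(x) = -sqrt(C1 + 2*x/k)
 f(x) = sqrt(C1 + 2*x/k)


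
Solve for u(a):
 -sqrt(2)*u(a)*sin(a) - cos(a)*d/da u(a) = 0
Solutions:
 u(a) = C1*cos(a)^(sqrt(2))


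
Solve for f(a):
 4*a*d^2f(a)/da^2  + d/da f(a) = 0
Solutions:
 f(a) = C1 + C2*a^(3/4)


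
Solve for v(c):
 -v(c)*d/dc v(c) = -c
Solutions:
 v(c) = -sqrt(C1 + c^2)
 v(c) = sqrt(C1 + c^2)


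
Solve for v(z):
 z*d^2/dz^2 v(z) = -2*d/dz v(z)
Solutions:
 v(z) = C1 + C2/z


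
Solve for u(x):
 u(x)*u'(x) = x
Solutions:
 u(x) = -sqrt(C1 + x^2)
 u(x) = sqrt(C1 + x^2)


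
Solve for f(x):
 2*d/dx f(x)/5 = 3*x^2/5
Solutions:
 f(x) = C1 + x^3/2


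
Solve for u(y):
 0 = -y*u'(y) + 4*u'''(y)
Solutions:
 u(y) = C1 + Integral(C2*airyai(2^(1/3)*y/2) + C3*airybi(2^(1/3)*y/2), y)


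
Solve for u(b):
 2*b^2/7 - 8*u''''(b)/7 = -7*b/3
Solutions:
 u(b) = C1 + C2*b + C3*b^2 + C4*b^3 + b^6/1440 + 49*b^5/2880


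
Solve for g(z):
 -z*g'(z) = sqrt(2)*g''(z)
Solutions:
 g(z) = C1 + C2*erf(2^(1/4)*z/2)


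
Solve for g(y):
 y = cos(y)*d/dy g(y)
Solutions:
 g(y) = C1 + Integral(y/cos(y), y)
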